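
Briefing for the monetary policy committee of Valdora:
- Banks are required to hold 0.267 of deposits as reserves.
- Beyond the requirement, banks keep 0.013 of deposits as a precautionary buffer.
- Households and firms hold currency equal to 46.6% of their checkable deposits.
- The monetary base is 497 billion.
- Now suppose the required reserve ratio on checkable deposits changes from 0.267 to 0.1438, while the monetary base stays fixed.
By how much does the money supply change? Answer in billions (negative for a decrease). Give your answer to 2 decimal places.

193.20 billion

Initially m₁ = (1 + 0.466) / (0.267 + 0.013 + 0.466) ≈ 1.965147, so M₁ = 1.965147 × 497 ≈ 976.6781 billion.
After the change m₂ = (1 + 0.466) / (0.1438 + 0.013 + 0.466) ≈ 2.353886, so M₂ = 2.353886 × 497 ≈ 1169.8813 billion.
ΔM = M₂ − M₁ = 1169.8813 − 976.6781 = 193.2032 billion.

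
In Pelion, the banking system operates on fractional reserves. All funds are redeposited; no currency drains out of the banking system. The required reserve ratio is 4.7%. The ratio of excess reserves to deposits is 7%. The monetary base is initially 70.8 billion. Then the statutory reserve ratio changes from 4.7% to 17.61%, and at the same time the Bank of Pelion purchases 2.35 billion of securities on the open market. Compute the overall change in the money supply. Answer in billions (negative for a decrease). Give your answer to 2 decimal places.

-307.89 billion

Before: m₁ = 1 / (0.047 + 0.07) ≈ 8.54701, MB₁ = 70.8, so M₁ = 8.54701 × 70.8 ≈ 605.1283 billion.
After: m₂ = 1 / (0.1761 + 0.07) ≈ 4.06339, MB₂ = 70.8 + 2.35 = 73.15, so M₂ = 4.06339 × 73.15 ≈ 297.237 billion.
ΔM = M₂ − M₁ = 297.237 − 605.1283 = -307.8913 billion.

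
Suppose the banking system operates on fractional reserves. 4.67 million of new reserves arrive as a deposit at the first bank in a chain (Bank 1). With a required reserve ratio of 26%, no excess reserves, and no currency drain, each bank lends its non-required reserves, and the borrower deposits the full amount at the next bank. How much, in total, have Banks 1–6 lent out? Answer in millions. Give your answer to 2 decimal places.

11.11 million

Bank i lends (1 − rr)^i of the original deposit: Bank 1 lends 4.67·0.7400 = 3.4558, Bank 2 lends 4.67·0.7400² ≈ 2.5573, and so on.
Summing a geometric series: total = 4.67·[0.7400·(1 − 0.7400^6) / (1 − 0.7400)] ≈ 11.1090 million.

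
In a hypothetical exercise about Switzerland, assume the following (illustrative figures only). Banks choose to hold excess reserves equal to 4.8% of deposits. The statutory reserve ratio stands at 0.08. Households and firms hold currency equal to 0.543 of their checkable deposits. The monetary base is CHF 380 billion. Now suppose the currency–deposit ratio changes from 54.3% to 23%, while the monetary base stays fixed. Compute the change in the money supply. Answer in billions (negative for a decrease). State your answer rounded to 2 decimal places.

CHF 431.76 billion

Initially m₁ = (1 + 0.543) / (0.08 + 0.048 + 0.543) ≈ 2.299553, so M₁ = 2.299553 × 380 ≈ 873.8301 billion.
After the change m₂ = (1 + 0.23) / (0.08 + 0.048 + 0.23) ≈ 3.435754, so M₂ = 3.435754 × 380 ≈ 1305.5865 billion.
ΔM = M₂ − M₁ = 1305.5865 − 873.8301 = 431.7564 billion.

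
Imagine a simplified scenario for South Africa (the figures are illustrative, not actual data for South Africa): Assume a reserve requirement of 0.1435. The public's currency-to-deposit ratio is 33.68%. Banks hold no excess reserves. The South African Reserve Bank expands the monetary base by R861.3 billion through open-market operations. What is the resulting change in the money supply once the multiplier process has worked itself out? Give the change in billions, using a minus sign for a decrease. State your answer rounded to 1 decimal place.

R2397.2 billion

The money multiplier is m = (1 + c) / (rr + c) = (1 + 0.3368) / (0.1435 + 0.3368) ≈ 2.78326.
The purchase adds 861.3 billion of base, so ΔM = m × ΔMB = 2.78326 × (+861.3) ≈ 2397.2218 billion.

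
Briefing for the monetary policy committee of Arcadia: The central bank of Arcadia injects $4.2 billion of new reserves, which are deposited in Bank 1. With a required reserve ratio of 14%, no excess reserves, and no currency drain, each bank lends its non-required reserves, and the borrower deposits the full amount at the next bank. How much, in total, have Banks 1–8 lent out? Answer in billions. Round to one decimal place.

Bank i lends (1 − rr)^i of the original deposit: Bank 1 lends 4.2·0.8600 = 3.6120, Bank 2 lends 4.2·0.8600² ≈ 3.1063, and so on.
Summing a geometric series: total = 4.2·[0.8600·(1 − 0.8600^8) / (1 − 0.8600)] ≈ 18.0802 billion.

$18.1 billion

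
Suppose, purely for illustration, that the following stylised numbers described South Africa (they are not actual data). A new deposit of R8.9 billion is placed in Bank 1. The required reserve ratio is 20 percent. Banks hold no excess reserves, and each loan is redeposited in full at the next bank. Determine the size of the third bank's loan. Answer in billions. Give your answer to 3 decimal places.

R4.557 billion

Each bank lends a fraction (1 − rr) = 0.8000 of the deposit it receives, so Bank 3 receives 8.9·0.8000^2 and lends 8.9·0.8000^3 = 4.5568 billion.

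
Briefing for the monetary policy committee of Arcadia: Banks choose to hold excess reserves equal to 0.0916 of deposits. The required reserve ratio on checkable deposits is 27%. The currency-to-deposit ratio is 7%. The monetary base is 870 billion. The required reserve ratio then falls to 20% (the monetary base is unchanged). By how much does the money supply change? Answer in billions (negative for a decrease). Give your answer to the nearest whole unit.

Initially m₁ = (1 + 0.07) / (0.27 + 0.0916 + 0.07) ≈ 2.4791, so M₁ = 2.4791 × 870 = 2156.817 billion.
After the change m₂ = (1 + 0.07) / (0.2 + 0.0916 + 0.07) ≈ 2.9591, so M₂ = 2.9591 × 870 = 2574.417 billion.
ΔM = M₂ − M₁ = 2574.417 − 2156.817 = 417.6 billion.

418 billion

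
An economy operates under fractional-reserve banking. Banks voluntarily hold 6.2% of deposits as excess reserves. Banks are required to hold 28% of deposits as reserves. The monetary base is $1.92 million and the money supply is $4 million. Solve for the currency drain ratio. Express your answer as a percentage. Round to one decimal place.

26.5%

Using m = M/MB = 4/1.92 ≈ 2.083333. From m = (1 + c)/(c + rr + e), rearranging gives 1 + c = m·(c + rr + e), so c·(1 − m) = m·(rr + e) − 1.
Hence c = [m·(rr + e) − 1]/(1 − m) = [2.083333 × (0.28 + 0.062) − 1] / (1 − 2.083333) ≈ 0.265385.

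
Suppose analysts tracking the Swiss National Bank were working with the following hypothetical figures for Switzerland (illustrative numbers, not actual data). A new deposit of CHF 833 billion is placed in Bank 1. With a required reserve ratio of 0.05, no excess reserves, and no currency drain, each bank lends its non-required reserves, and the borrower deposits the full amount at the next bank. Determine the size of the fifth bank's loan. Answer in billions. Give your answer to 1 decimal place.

Each bank lends a fraction (1 − rr) = 0.9500 of the deposit it receives, so Bank 5 receives 833·0.9500^4 and lends 833·0.9500^5 ≈ 644.5595 billion.

CHF 644.6 billion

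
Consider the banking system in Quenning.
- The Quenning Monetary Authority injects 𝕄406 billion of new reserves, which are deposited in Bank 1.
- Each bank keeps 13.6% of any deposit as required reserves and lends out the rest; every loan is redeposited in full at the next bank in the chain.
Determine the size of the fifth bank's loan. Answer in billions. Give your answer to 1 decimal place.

𝕄195.5 billion

Each bank lends a fraction (1 − rr) = 0.8640 of the deposit it receives, so Bank 5 receives 406·0.8640^4 and lends 406·0.8640^5 ≈ 195.4766 billion.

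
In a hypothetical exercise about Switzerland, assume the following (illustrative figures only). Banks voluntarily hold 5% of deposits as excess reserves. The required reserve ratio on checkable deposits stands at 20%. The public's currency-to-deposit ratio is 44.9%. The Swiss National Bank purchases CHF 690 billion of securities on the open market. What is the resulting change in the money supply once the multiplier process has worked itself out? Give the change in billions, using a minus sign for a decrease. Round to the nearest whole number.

The money multiplier is m = (1 + c) / (rr + e + c) = (1 + 0.449) / (0.2 + 0.05 + 0.449) ≈ 2.0730.
The purchase adds 690 billion of base, so ΔM = m × ΔMB = 2.0730 × (+690) = 1430.37 billion.

CHF 1430 billion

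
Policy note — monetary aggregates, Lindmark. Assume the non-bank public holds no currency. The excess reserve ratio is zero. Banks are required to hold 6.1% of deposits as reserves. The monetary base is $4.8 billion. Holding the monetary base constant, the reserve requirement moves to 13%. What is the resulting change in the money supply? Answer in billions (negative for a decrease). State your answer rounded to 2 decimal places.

Initially m₁ = 1 / (0.061) ≈ 16.3934, so M₁ = 16.3934 × 4.8 ≈ 78.6883 billion.
After the change m₂ = 1 / (0.13) ≈ 7.6923, so M₂ = 7.6923 × 4.8 ≈ 36.923 billion.
ΔM = M₂ − M₁ = 36.923 − 78.6883 = -41.7653 billion.

-41.77 billion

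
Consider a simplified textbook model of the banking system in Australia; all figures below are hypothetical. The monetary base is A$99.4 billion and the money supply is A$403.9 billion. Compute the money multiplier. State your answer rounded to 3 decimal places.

4.063

The money multiplier is m = M / MB = 403.9 / 99.4 ≈ 4.06338.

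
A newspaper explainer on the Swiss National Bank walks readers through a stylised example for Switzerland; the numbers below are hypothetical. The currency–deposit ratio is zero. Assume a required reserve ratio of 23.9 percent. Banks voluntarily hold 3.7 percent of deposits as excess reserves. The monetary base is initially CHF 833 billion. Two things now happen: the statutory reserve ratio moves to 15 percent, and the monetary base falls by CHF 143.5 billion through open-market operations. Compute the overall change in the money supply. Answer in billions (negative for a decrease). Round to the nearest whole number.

Before: m₁ = 1 / (0.239 + 0.037) ≈ 3.6232, MB₁ = 833, so M₁ = 3.6232 × 833 = 3018.1256 billion.
After: m₂ = 1 / (0.15 + 0.037) ≈ 5.3476, MB₂ = 833 − 143.5 = 689.5, so M₂ = 5.3476 × 689.5 = 3687.1702 billion.
ΔM = M₂ − M₁ = 3687.1702 − 3018.1256 = 669.0446 billion.

CHF 669 billion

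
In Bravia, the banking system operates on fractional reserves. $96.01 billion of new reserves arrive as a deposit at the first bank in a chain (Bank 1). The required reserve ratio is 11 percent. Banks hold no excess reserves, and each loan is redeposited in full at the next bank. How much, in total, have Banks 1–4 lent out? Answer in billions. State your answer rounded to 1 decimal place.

$289.4 billion

Bank i lends (1 − rr)^i of the original deposit: Bank 1 lends 96.01·0.8900 = 85.4489, Bank 2 lends 96.01·0.8900² ≈ 76.0495, and so on.
Summing a geometric series: total = 96.01·[0.8900·(1 − 0.8900^4) / (1 − 0.8900)] ≈ 289.4213 billion.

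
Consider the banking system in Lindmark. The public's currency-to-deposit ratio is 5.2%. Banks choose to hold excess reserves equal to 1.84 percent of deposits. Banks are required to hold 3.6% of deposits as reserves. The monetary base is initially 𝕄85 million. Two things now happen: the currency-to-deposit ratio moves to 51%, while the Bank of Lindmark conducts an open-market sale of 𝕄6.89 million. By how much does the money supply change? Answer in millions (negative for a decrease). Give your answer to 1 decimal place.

-631.4 million

Before: m₁ = (1 + 0.052) / (0.036 + 0.0184 + 0.052) ≈ 9.8872, MB₁ = 85, so M₁ = 9.8872 × 85 = 840.412 million.
After: m₂ = (1 + 0.51) / (0.036 + 0.0184 + 0.51) ≈ 2.6754, MB₂ = 85 − 6.89 = 78.11, so M₂ = 2.6754 × 78.11 ≈ 208.9755 million.
ΔM = M₂ − M₁ = 208.9755 − 840.412 = -631.4365 million.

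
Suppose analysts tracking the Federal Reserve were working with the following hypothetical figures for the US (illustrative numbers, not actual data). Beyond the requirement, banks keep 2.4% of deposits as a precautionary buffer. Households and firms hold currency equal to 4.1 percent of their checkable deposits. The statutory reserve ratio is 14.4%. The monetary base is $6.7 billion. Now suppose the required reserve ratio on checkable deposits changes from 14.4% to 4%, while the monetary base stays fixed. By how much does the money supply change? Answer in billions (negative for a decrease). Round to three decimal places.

$33.054 billion

Initially m₁ = (1 + 0.041) / (0.144 + 0.024 + 0.041) ≈ 4.98086, so M₁ = 4.98086 × 6.7 ≈ 33.3718 billion.
After the change m₂ = (1 + 0.041) / (0.04 + 0.024 + 0.041) ≈ 9.91429, so M₂ = 9.91429 × 6.7 ≈ 66.4257 billion.
ΔM = M₂ − M₁ = 66.4257 − 33.3718 = 33.0539 billion.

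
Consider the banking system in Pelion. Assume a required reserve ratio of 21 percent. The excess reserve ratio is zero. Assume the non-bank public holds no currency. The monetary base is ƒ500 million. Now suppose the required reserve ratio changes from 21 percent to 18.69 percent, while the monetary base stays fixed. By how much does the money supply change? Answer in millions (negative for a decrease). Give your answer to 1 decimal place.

ƒ294.3 million

Initially m₁ = 1 / (0.21) ≈ 4.76190, so M₁ = 4.76190 × 500 = 2380.95 million.
After the change m₂ = 1 / (0.1869) ≈ 5.35045, so M₂ = 5.35045 × 500 = 2675.225 million.
ΔM = M₂ − M₁ = 2675.225 − 2380.95 = 294.275 million.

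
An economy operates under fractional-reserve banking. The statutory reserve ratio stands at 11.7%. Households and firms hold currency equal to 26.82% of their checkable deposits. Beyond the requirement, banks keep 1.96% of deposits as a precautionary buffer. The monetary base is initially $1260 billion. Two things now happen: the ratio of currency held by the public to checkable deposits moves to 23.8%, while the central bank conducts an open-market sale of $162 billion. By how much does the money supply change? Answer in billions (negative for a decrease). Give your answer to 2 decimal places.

Before: m₁ = (1 + 0.2682) / (0.117 + 0.0196 + 0.2682) ≈ 3.1329051, MB₁ = 1260, so M₁ = 3.1329051 × 1260 ≈ 3947.4604 billion.
After: m₂ = (1 + 0.238) / (0.117 + 0.0196 + 0.238) ≈ 3.3048585, MB₂ = 1260 − 162 = 1098, so M₂ = 3.3048585 × 1098 ≈ 3628.7346 billion.
ΔM = M₂ − M₁ = 3628.7346 − 3947.4604 = -318.7258 billion.

-318.73 billion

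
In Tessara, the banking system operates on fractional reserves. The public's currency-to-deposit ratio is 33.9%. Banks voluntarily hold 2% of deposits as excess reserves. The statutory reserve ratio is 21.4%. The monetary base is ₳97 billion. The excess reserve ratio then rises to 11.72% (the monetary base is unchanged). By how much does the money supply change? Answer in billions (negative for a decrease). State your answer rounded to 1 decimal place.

Initially m₁ = (1 + 0.339) / (0.214 + 0.02 + 0.339) ≈ 2.3368, so M₁ = 2.3368 × 97 = 226.6696 billion.
After the change m₂ = (1 + 0.339) / (0.214 + 0.1172 + 0.339) ≈ 1.9979, so M₂ = 1.9979 × 97 = 193.7963 billion.
ΔM = M₂ − M₁ = 193.7963 − 226.6696 = -32.8733 billion.

-32.9 billion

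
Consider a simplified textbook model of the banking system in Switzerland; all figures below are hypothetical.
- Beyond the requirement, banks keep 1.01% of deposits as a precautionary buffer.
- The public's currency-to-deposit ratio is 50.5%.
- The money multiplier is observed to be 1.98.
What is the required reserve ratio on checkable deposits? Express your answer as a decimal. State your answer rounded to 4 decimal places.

0.2450

Using m = 1.98. Since m = (1 + c)/(c + rr + e), the denominator satisfies c + rr + e = (1 + c)/m = (1 + 0.505) / 1.98 ≈ 0.760101.
With c = 0.505 and e = 0.0101, the required reserve ratio on checkable deposits is 0.760101 − 0.505 − 0.0101 = 0.245001.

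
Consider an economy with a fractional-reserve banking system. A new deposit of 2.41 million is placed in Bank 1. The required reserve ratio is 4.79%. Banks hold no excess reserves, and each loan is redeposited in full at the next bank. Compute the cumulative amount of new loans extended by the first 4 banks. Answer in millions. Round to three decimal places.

Bank i lends (1 − rr)^i of the original deposit: Bank 1 lends 2.41·0.9521 ≈ 2.2946, Bank 2 lends 2.41·0.9521² ≈ 2.1847, and so on.
Summing a geometric series: total = 2.41·[0.9521·(1 − 0.9521^4) / (1 − 0.9521)] ≈ 8.5396 million.

8.540 million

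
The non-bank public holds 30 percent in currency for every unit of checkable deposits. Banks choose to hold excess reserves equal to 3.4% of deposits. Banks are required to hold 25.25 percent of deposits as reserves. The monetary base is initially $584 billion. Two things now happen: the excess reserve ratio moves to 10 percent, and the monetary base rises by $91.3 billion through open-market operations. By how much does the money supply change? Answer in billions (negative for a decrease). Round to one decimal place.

$51.0 billion

Before: m₁ = (1 + 0.3) / (0.2525 + 0.034 + 0.3) ≈ 2.21654, MB₁ = 584, so M₁ = 2.21654 × 584 ≈ 1294.4594 billion.
After: m₂ = (1 + 0.3) / (0.2525 + 0.1 + 0.3) ≈ 1.99234, MB₂ = 584 + 91.3 = 675.3, so M₂ = 1.99234 × 675.3 ≈ 1345.4272 billion.
ΔM = M₂ − M₁ = 1345.4272 − 1294.4594 = 50.9678 billion.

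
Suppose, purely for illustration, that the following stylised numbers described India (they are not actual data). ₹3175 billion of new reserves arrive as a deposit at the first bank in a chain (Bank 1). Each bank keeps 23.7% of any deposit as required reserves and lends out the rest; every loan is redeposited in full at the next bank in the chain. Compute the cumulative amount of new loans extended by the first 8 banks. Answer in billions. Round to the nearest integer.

Bank i lends (1 − rr)^i of the original deposit: Bank 1 lends 3175·0.7630 = 2422.5250, Bank 2 lends 3175·0.7630² ≈ 1848.3866, and so on.
Summing a geometric series: total = 3175·[0.7630·(1 − 0.7630^8) / (1 − 0.7630)] ≈ 9047.4944 billion.

₹9047 billion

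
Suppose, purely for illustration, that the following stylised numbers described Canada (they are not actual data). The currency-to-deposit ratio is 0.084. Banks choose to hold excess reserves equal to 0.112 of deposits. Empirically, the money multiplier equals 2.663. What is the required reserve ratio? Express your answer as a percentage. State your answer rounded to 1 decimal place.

Using m = 2.663. Since m = (1 + c)/(c + rr + e), the denominator satisfies c + rr + e = (1 + c)/m = (1 + 0.084) / 2.663 ≈ 0.407060.
With c = 0.084 and e = 0.112, the required reserve ratio is 0.407060 − 0.084 − 0.112 = 0.21106.

21.1%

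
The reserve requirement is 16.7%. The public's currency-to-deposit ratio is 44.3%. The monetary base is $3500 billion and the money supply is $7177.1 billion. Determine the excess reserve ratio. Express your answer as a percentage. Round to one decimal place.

9.4%

Using m = M/MB = 7177.1/3500 = 2.050600. Since m = (1 + c)/(c + rr + e), the denominator satisfies c + rr + e = (1 + c)/m = (1 + 0.443) / 2.050600 ≈ 0.703696.
With c = 0.443 and rr = 0.167, the excess reserve ratio is 0.703696 − 0.443 − 0.167 = 0.093696.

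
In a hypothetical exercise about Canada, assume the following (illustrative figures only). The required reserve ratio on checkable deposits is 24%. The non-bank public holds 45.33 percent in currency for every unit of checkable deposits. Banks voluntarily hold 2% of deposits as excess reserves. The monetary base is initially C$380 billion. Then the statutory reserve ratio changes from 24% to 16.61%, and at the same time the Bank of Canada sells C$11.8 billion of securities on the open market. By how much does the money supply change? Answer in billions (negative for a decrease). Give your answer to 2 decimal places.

Before: m₁ = (1 + 0.4533) / (0.24 + 0.02 + 0.4533) ≈ 2.037432, MB₁ = 380, so M₁ = 2.037432 × 380 ≈ 774.2242 billion.
After: m₂ = (1 + 0.4533) / (0.1661 + 0.02 + 0.4533) ≈ 2.272912, MB₂ = 380 − 11.8 = 368.2, so M₂ = 2.272912 × 368.2 ≈ 836.8862 billion.
ΔM = M₂ − M₁ = 836.8862 − 774.2242 = 62.662 billion.

C$62.66 billion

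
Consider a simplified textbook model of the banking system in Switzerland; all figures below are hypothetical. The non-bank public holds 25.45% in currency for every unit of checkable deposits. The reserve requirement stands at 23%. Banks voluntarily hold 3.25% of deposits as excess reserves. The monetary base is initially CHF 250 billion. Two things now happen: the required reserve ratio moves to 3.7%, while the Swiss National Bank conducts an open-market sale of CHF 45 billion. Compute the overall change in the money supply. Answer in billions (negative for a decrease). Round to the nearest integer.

CHF 187 billion

Before: m₁ = (1 + 0.2545) / (0.23 + 0.0325 + 0.2545) ≈ 2.4265, MB₁ = 250, so M₁ = 2.4265 × 250 = 606.625 billion.
After: m₂ = (1 + 0.2545) / (0.037 + 0.0325 + 0.2545) ≈ 3.8719, MB₂ = 250 − 45 = 205, so M₂ = 3.8719 × 205 = 793.7395 billion.
ΔM = M₂ − M₁ = 793.7395 − 606.625 = 187.1145 billion.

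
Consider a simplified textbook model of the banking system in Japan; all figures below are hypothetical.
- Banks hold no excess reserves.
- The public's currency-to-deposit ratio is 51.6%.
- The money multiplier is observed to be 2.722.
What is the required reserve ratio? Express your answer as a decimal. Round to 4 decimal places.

0.0409

Using m = 2.722. Since m = (1 + c)/(c + rr + e), the denominator satisfies c + rr + e = (1 + c)/m = (1 + 0.516) / 2.722 ≈ 0.556943.
With c = 0.516 and e = 0, the required reserve ratio is 0.556943 − 0.516 − 0 = 0.040943.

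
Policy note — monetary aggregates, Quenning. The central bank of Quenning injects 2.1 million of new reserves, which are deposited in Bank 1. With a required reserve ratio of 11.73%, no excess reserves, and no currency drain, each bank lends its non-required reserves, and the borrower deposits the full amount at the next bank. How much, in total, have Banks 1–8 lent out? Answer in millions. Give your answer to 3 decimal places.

9.979 million

Bank i lends (1 − rr)^i of the original deposit: Bank 1 lends 2.1·0.8827 ≈ 1.8537, Bank 2 lends 2.1·0.8827² ≈ 1.6362, and so on.
Summing a geometric series: total = 2.1·[0.8827·(1 − 0.8827^8) / (1 − 0.8827)] ≈ 9.9786 million.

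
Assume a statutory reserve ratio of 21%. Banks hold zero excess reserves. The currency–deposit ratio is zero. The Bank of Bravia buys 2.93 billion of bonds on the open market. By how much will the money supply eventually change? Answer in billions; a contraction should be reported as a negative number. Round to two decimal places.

13.95 billion

The simple money multiplier is m = 1/rr = 1/0.21 ≈ 4.7619.
An open-market purchase increases the monetary base by 2.93 billion, so ΔM = m × ΔMB = 4.7619 × 2.93 ≈ 13.9524 billion.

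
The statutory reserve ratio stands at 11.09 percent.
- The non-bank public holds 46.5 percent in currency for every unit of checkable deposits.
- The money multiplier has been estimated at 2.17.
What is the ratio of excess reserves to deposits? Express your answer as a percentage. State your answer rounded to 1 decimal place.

9.9%

Using m = 2.17. Since m = (1 + c)/(c + rr + e), the denominator satisfies c + rr + e = (1 + c)/m = (1 + 0.465) / 2.17 ≈ 0.675115.
With c = 0.465 and rr = 0.1109, the ratio of excess reserves to deposits is 0.675115 − 0.465 − 0.1109 = 0.099215.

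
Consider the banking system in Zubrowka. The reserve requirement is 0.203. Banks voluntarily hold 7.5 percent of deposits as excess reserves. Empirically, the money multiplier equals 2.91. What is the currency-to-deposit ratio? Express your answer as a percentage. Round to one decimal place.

Using m = 2.91. From m = (1 + c)/(c + rr + e), rearranging gives 1 + c = m·(c + rr + e), so c·(1 − m) = m·(rr + e) − 1.
Hence c = [m·(rr + e) − 1]/(1 − m) = [2.91 × (0.203 + 0.075) − 1] / (1 − 2.91) ≈ 0.100010.

10.0%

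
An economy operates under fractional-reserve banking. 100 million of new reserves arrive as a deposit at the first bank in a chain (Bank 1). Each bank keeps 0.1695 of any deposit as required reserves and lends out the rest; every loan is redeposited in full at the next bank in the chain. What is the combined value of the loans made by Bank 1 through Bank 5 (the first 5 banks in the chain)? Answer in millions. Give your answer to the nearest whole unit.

296 million

Bank i lends (1 − rr)^i of the original deposit: Bank 1 lends 100·0.8305 = 83.0500, Bank 2 lends 100·0.8305² ≈ 68.9730, and so on.
Summing a geometric series: total = 100·[0.8305·(1 − 0.8305^5) / (1 − 0.8305)] ≈ 296.3871 million.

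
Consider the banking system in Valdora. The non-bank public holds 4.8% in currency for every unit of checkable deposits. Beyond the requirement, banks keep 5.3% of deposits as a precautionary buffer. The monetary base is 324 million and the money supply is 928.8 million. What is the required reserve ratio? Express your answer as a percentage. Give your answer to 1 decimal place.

26.5%

Using m = M/MB = 928.8/324 ≈ 2.866667. Since m = (1 + c)/(c + rr + e), the denominator satisfies c + rr + e = (1 + c)/m = (1 + 0.048) / 2.866667 ≈ 0.365581.
With c = 0.048 and e = 0.053, the required reserve ratio is 0.365581 − 0.048 − 0.053 = 0.264581.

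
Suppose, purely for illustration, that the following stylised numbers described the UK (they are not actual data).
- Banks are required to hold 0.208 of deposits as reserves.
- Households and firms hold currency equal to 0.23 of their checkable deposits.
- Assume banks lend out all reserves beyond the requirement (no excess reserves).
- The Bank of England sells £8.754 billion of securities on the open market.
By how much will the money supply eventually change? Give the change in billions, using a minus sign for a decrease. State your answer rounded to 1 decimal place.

The money multiplier is m = (1 + c) / (rr + c) = (1 + 0.23) / (0.208 + 0.23) ≈ 2.8082.
The sale removes 8.754 billion of base, so ΔM = m × ΔMB = 2.8082 × (−8.754) ≈ -24.583 billion.

-24.6 billion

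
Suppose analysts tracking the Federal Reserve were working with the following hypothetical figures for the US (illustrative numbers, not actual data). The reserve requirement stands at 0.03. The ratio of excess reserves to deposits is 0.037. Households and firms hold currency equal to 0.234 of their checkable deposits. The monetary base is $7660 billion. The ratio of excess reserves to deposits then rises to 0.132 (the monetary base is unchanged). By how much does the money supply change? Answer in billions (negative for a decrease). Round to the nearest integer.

-7534 billion

Initially m₁ = (1 + 0.234) / (0.03 + 0.037 + 0.234) ≈ 4.09967, so M₁ = 4.09967 × 7660 = 31403.4722 billion.
After the change m₂ = (1 + 0.234) / (0.03 + 0.132 + 0.234) ≈ 3.11616, so M₂ = 3.11616 × 7660 = 23869.7856 billion.
ΔM = M₂ − M₁ = 23869.7856 − 31403.4722 = -7533.6866 billion.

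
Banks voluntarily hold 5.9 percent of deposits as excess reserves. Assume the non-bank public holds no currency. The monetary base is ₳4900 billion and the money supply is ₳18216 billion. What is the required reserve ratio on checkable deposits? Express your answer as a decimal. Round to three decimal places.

Using m = M/MB = 18216/4900 ≈ 3.717551. Since m = (1 + c)/(c + rr + e), the denominator satisfies c + rr + e = (1 + c)/m = (1 + 0) / 3.717551 ≈ 0.268994.
With c = 0 and e = 0.059, the required reserve ratio on checkable deposits is 0.268994 − 0 − 0.059 = 0.209994.

0.210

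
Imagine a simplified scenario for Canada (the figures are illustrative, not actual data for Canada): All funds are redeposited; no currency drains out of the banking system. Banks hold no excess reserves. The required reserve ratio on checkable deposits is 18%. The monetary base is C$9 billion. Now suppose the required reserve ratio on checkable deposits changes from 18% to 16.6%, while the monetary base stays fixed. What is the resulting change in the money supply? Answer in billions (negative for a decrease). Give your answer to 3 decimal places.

C$4.217 billion

Initially m₁ = 1 / (0.18) ≈ 5.55556, so M₁ = 5.55556 × 9 ≈ 50 billion.
After the change m₂ = 1 / (0.166) ≈ 6.02410, so M₂ = 6.02410 × 9 = 54.2169 billion.
ΔM = M₂ − M₁ = 54.2169 − 50 = 4.2169 billion.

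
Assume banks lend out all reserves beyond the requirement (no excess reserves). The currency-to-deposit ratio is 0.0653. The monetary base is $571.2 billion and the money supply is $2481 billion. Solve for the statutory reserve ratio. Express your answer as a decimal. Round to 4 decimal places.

0.1800

Using m = M/MB = 2481/571.2 ≈ 4.343487. Since m = (1 + c)/(c + rr + e), the denominator satisfies c + rr + e = (1 + c)/m = (1 + 0.0653) / 4.343487 ≈ 0.245264.
With c = 0.0653 and e = 0, the statutory reserve ratio is 0.245264 − 0.0653 − 0 = 0.179964.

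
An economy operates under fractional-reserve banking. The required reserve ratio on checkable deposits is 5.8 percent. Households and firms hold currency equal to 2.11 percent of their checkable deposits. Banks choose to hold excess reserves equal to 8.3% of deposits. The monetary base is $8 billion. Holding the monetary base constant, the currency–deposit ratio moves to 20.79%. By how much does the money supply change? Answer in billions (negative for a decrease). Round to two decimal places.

Initially m₁ = (1 + 0.0211) / (0.058 + 0.083 + 0.0211) ≈ 6.2992, so M₁ = 6.2992 × 8 = 50.3936 billion.
After the change m₂ = (1 + 0.2079) / (0.058 + 0.083 + 0.2079) ≈ 3.4620, so M₂ = 3.4620 × 8 = 27.696 billion.
ΔM = M₂ − M₁ = 27.696 − 50.3936 = -22.6976 billion.

-22.70 billion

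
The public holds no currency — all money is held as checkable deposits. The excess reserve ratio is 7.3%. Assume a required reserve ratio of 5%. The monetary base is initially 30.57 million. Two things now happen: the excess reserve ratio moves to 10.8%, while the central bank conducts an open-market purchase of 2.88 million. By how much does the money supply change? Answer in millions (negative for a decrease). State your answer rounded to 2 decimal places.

Before: m₁ = 1 / (0.05 + 0.073) ≈ 8.13008, MB₁ = 30.57, so M₁ = 8.13008 × 30.57 ≈ 248.5365 million.
After: m₂ = 1 / (0.05 + 0.108) ≈ 6.32911, MB₂ = 30.57 + 2.88 = 33.45, so M₂ = 6.32911 × 33.45 ≈ 211.7087 million.
ΔM = M₂ − M₁ = 211.7087 − 248.5365 = -36.8278 million.

-36.83 million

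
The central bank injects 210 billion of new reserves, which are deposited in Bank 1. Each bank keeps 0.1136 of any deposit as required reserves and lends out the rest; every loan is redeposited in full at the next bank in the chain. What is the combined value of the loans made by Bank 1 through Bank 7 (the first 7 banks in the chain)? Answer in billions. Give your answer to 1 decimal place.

934.1 billion

Bank i lends (1 − rr)^i of the original deposit: Bank 1 lends 210·0.8864 = 186.1440, Bank 2 lends 210·0.8864² ≈ 164.9980, and so on.
Summing a geometric series: total = 210·[0.8864·(1 − 0.8864^7) / (1 − 0.8864)] ≈ 934.0949 billion.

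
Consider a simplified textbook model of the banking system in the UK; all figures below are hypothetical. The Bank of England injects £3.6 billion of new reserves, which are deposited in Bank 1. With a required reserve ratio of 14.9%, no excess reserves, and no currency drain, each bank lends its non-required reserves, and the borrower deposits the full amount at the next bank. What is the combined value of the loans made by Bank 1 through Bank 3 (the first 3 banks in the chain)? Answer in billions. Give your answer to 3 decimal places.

£7.889 billion

Bank i lends (1 − rr)^i of the original deposit: Bank 1 lends 3.6·0.8510 = 3.0636, Bank 2 lends 3.6·0.8510² ≈ 2.6071, and so on.
Summing a geometric series: total = 3.6·[0.8510·(1 − 0.8510^3) / (1 − 0.8510)] ≈ 7.8894 billion.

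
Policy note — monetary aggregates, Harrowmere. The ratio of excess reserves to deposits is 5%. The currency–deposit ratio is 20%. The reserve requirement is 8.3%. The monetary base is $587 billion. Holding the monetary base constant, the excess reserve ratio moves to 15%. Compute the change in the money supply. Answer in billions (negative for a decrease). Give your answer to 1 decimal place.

Initially m₁ = (1 + 0.2) / (0.083 + 0.05 + 0.2) ≈ 3.60360, so M₁ = 3.60360 × 587 = 2115.3132 billion.
After the change m₂ = (1 + 0.2) / (0.083 + 0.15 + 0.2) ≈ 2.77136, so M₂ = 2.77136 × 587 ≈ 1626.7883 billion.
ΔM = M₂ − M₁ = 1626.7883 − 2115.3132 = -488.5249 billion.

-488.5 billion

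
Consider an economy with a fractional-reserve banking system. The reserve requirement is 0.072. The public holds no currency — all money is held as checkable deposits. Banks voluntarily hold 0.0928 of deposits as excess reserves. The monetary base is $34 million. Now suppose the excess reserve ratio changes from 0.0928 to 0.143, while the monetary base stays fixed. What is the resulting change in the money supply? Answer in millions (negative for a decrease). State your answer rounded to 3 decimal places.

-48.171 million

Initially m₁ = 1 / (0.072 + 0.0928) ≈ 6.067961, so M₁ = 6.067961 × 34 ≈ 206.3107 million.
After the change m₂ = 1 / (0.072 + 0.143) ≈ 4.651163, so M₂ = 4.651163 × 34 ≈ 158.1395 million.
ΔM = M₂ − M₁ = 158.1395 − 206.3107 = -48.1712 million.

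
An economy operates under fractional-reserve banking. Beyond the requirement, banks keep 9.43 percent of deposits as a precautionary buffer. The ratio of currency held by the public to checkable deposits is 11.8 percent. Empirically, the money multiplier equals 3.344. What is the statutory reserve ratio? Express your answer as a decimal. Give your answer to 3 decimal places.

Using m = 3.344. Since m = (1 + c)/(c + rr + e), the denominator satisfies c + rr + e = (1 + c)/m = (1 + 0.118) / 3.344 ≈ 0.334330.
With c = 0.118 and e = 0.0943, the statutory reserve ratio is 0.334330 − 0.118 − 0.0943 = 0.12203.

0.122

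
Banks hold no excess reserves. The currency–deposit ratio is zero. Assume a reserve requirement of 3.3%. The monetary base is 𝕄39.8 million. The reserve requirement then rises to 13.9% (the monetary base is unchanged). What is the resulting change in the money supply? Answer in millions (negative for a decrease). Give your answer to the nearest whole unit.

Initially m₁ = 1 / (0.033) ≈ 30.3030, so M₁ = 30.3030 × 39.8 = 1206.0594 million.
After the change m₂ = 1 / (0.139) ≈ 7.1942, so M₂ = 7.1942 × 39.8 ≈ 286.3292 million.
ΔM = M₂ − M₁ = 286.3292 − 1206.0594 = -919.7302 million.

-920 million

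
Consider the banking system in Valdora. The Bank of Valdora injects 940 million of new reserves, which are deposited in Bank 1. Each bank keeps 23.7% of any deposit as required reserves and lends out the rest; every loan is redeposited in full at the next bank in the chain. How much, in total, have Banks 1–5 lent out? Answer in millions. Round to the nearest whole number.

Bank i lends (1 − rr)^i of the original deposit: Bank 1 lends 940·0.7630 = 717.2200, Bank 2 lends 940·0.7630² ≈ 547.2389, and so on.
Summing a geometric series: total = 940·[0.7630·(1 − 0.7630^5) / (1 − 0.7630)] ≈ 2243.6683 million.

2244 million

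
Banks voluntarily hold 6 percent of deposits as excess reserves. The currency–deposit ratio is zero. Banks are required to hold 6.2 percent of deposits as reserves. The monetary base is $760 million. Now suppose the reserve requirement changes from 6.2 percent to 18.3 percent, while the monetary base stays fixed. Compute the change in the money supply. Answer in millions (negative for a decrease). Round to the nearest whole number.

-3102 million

Initially m₁ = 1 / (0.062 + 0.06) ≈ 8.1967, so M₁ = 8.1967 × 760 = 6229.492 million.
After the change m₂ = 1 / (0.183 + 0.06) ≈ 4.1152, so M₂ = 4.1152 × 760 = 3127.552 million.
ΔM = M₂ − M₁ = 3127.552 − 6229.492 = -3101.94 million.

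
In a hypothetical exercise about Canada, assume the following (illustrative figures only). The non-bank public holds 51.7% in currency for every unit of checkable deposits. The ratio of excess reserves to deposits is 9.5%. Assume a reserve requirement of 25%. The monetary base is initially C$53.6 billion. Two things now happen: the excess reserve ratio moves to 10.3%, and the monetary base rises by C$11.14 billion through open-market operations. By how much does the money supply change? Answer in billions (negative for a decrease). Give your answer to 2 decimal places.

C$18.56 billion

Before: m₁ = (1 + 0.517) / (0.25 + 0.095 + 0.517) ≈ 1.75986, MB₁ = 53.6, so M₁ = 1.75986 × 53.6 ≈ 94.3285 billion.
After: m₂ = (1 + 0.517) / (0.25 + 0.103 + 0.517) ≈ 1.74368, MB₂ = 53.6 + 11.14 = 64.74, so M₂ = 1.74368 × 64.74 ≈ 112.8858 billion.
ΔM = M₂ − M₁ = 112.8858 − 94.3285 = 18.5573 billion.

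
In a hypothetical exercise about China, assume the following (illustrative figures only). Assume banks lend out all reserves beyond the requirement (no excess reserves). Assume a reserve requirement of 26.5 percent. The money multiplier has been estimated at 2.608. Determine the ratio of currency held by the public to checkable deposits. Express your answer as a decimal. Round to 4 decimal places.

Using m = 2.608. From m = (1 + c)/(c + rr + e), rearranging gives 1 + c = m·(c + rr + e), so c·(1 − m) = m·(rr + e) − 1.
Hence c = [m·(rr + e) − 1]/(1 − m) = [2.608 × (0.265 + 0) − 1] / (1 − 2.608) ≈ 0.192090.

0.1921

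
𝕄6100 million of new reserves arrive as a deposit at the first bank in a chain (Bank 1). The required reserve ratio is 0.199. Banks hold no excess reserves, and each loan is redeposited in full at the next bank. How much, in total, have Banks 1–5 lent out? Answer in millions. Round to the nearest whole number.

𝕄16457 million

Bank i lends (1 − rr)^i of the original deposit: Bank 1 lends 6100·0.8010 = 4886.1000, Bank 2 lends 6100·0.8010² = 3913.7661, and so on.
Summing a geometric series: total = 6100·[0.8010·(1 − 0.8010^5) / (1 − 0.8010)] ≈ 16457.2411 million.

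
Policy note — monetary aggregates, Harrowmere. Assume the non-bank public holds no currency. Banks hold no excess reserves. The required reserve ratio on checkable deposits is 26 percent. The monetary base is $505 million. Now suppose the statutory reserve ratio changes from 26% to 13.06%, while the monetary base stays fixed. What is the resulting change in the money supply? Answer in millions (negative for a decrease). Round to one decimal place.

Initially m₁ = 1 / (0.26) ≈ 3.84615, so M₁ = 3.84615 × 505 ≈ 1942.3057 million.
After the change m₂ = 1 / (0.1306) ≈ 7.65697, so M₂ = 7.65697 × 505 ≈ 3866.7699 million.
ΔM = M₂ − M₁ = 3866.7699 − 1942.3057 = 1924.4642 million.

$1924.5 million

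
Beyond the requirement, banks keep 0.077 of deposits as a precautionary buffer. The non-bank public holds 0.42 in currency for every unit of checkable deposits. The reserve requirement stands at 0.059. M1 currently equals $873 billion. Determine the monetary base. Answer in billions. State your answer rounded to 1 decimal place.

$341.8 billion

The money multiplier is m = (1 + c) / (rr + e + c) = (1 + 0.42) / (0.059 + 0.077 + 0.42) ≈ 2.55396.
MB = M / m = 873 / 2.55396 ≈ 341.8221 billion.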